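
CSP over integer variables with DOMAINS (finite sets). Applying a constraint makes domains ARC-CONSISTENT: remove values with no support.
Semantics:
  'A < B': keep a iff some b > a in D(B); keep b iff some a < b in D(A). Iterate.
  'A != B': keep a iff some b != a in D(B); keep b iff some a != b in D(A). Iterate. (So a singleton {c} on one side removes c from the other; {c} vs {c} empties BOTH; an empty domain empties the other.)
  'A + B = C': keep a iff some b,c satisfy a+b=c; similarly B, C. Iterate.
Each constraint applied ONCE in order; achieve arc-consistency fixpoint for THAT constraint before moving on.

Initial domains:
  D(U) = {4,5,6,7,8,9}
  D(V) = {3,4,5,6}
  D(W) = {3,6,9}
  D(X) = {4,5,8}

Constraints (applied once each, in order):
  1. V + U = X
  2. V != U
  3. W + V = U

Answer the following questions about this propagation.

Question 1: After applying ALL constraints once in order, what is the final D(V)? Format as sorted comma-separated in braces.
Constraint 1 (V + U = X) on D(V)={3,4,5,6} D(U)={4,5,6,7,8,9} D(X)={4,5,8}: V {3,4,5,6}->{3,4}; U {4,5,6,7,8,9}->{4,5}; X {4,5,8}->{8}
Constraint 2 (V != U) on D(V)={3,4} D(U)={4,5}: no change
Constraint 3 (W + V = U) on D(W)={3,6,9} D(V)={3,4} D(U)={4,5}: W {3,6,9}->{}; V {3,4}->{}; U {4,5}->{}
So after all 3 constraints: D(V) = {}

Answer: {}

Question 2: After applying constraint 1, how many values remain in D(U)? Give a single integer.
Constraint 1 (V + U = X) on D(V)={3,4,5,6} D(U)={4,5,6,7,8,9} D(X)={4,5,8}: V {3,4,5,6}->{3,4}; U {4,5,6,7,8,9}->{4,5}; X {4,5,8}->{8}
So after constraint 1: D(U)={4,5}, size = 2

Answer: 2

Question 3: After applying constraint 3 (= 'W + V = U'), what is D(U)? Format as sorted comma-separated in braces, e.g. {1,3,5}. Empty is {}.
Constraint 1 (V + U = X) on D(V)={3,4,5,6} D(U)={4,5,6,7,8,9} D(X)={4,5,8}: V {3,4,5,6}->{3,4}; U {4,5,6,7,8,9}->{4,5}; X {4,5,8}->{8}
Constraint 2 (V != U) on D(V)={3,4} D(U)={4,5}: no change
Constraint 3 (W + V = U) on D(W)={3,6,9} D(V)={3,4} D(U)={4,5}: W {3,6,9}->{}; V {3,4}->{}; U {4,5}->{}
So after constraint 3: D(U) = {}

Answer: {}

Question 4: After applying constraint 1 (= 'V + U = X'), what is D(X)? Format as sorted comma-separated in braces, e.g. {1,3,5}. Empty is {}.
Answer: {8}

Derivation:
Constraint 1 (V + U = X) on D(V)={3,4,5,6} D(U)={4,5,6,7,8,9} D(X)={4,5,8}: V {3,4,5,6}->{3,4}; U {4,5,6,7,8,9}->{4,5}; X {4,5,8}->{8}
So after constraint 1: D(X) = {8}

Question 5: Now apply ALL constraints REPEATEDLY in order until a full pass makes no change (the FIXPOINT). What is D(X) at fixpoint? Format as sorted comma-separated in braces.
Answer: {}

Derivation:
pass 0 (initial): D(X)={4,5,8}
pass 1: U {4,5,6,7,8,9}->{}; V {3,4,5,6}->{}; W {3,6,9}->{}; X {4,5,8}->{8}
pass 2: X {8}->{}
pass 3: no change
Fixpoint after 3 passes: D(X) = {}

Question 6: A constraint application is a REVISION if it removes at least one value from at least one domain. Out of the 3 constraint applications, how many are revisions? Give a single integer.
Answer: 2

Derivation:
Constraint 1 (V + U = X) on D(V)={3,4,5,6} D(U)={4,5,6,7,8,9} D(X)={4,5,8}: V {3,4,5,6}->{3,4}; U {4,5,6,7,8,9}->{4,5}; X {4,5,8}->{8} => REVISION
Constraint 2 (V != U) on D(V)={3,4} D(U)={4,5}: no change => not a revision
Constraint 3 (W + V = U) on D(W)={3,6,9} D(V)={3,4} D(U)={4,5}: W {3,6,9}->{}; V {3,4}->{}; U {4,5}->{} => REVISION
Total revisions = 2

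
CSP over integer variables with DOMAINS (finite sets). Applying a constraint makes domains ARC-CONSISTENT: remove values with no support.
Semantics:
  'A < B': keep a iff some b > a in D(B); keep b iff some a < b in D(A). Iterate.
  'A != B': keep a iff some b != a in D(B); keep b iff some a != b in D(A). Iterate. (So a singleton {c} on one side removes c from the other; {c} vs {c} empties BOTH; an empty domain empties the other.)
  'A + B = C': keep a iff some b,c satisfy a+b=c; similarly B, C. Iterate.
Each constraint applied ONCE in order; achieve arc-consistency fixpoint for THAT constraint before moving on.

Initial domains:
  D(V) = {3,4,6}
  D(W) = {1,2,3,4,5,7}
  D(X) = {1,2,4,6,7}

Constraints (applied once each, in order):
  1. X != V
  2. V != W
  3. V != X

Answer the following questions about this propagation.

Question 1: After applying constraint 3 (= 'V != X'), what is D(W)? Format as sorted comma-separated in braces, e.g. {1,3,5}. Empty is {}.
Constraint 1 (X != V) on D(X)={1,2,4,6,7} D(V)={3,4,6}: no change
Constraint 2 (V != W) on D(V)={3,4,6} D(W)={1,2,3,4,5,7}: no change
Constraint 3 (V != X) on D(V)={3,4,6} D(X)={1,2,4,6,7}: no change
So after constraint 3: D(W) = {1,2,3,4,5,7}

Answer: {1,2,3,4,5,7}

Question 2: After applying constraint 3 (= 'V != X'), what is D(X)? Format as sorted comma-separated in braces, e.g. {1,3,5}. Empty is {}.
Constraint 1 (X != V) on D(X)={1,2,4,6,7} D(V)={3,4,6}: no change
Constraint 2 (V != W) on D(V)={3,4,6} D(W)={1,2,3,4,5,7}: no change
Constraint 3 (V != X) on D(V)={3,4,6} D(X)={1,2,4,6,7}: no change
So after constraint 3: D(X) = {1,2,4,6,7}

Answer: {1,2,4,6,7}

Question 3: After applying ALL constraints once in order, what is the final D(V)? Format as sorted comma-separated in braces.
Answer: {3,4,6}

Derivation:
Constraint 1 (X != V) on D(X)={1,2,4,6,7} D(V)={3,4,6}: no change
Constraint 2 (V != W) on D(V)={3,4,6} D(W)={1,2,3,4,5,7}: no change
Constraint 3 (V != X) on D(V)={3,4,6} D(X)={1,2,4,6,7}: no change
So after all 3 constraints: D(V) = {3,4,6}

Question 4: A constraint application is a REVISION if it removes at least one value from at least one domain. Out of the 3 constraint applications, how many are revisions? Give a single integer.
Answer: 0

Derivation:
Constraint 1 (X != V) on D(X)={1,2,4,6,7} D(V)={3,4,6}: no change => not a revision
Constraint 2 (V != W) on D(V)={3,4,6} D(W)={1,2,3,4,5,7}: no change => not a revision
Constraint 3 (V != X) on D(V)={3,4,6} D(X)={1,2,4,6,7}: no change => not a revision
Total revisions = 0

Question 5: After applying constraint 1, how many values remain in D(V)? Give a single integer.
Answer: 3

Derivation:
Constraint 1 (X != V) on D(X)={1,2,4,6,7} D(V)={3,4,6}: no change
So after constraint 1: D(V)={3,4,6}, size = 3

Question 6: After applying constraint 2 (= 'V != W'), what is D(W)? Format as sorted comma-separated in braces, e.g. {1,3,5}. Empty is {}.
Constraint 1 (X != V) on D(X)={1,2,4,6,7} D(V)={3,4,6}: no change
Constraint 2 (V != W) on D(V)={3,4,6} D(W)={1,2,3,4,5,7}: no change
So after constraint 2: D(W) = {1,2,3,4,5,7}

Answer: {1,2,3,4,5,7}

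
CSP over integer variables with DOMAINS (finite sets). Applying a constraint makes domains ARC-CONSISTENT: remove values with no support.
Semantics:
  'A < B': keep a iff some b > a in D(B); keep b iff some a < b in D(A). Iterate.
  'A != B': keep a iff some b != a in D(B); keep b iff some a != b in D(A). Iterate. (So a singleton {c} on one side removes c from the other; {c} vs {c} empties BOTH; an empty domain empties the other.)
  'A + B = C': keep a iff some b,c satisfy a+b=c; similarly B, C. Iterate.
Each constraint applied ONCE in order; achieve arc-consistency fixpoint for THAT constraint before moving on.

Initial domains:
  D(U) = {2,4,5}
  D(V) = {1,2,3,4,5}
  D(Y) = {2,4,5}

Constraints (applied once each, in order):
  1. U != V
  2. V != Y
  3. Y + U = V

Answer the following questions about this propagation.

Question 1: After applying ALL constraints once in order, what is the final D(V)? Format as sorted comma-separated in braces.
Constraint 1 (U != V) on D(U)={2,4,5} D(V)={1,2,3,4,5}: no change
Constraint 2 (V != Y) on D(V)={1,2,3,4,5} D(Y)={2,4,5}: no change
Constraint 3 (Y + U = V) on D(Y)={2,4,5} D(U)={2,4,5} D(V)={1,2,3,4,5}: Y {2,4,5}->{2}; U {2,4,5}->{2}; V {1,2,3,4,5}->{4}
So after all 3 constraints: D(V) = {4}

Answer: {4}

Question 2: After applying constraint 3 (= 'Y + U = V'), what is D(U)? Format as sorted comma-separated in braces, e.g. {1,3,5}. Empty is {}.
Constraint 1 (U != V) on D(U)={2,4,5} D(V)={1,2,3,4,5}: no change
Constraint 2 (V != Y) on D(V)={1,2,3,4,5} D(Y)={2,4,5}: no change
Constraint 3 (Y + U = V) on D(Y)={2,4,5} D(U)={2,4,5} D(V)={1,2,3,4,5}: Y {2,4,5}->{2}; U {2,4,5}->{2}; V {1,2,3,4,5}->{4}
So after constraint 3: D(U) = {2}

Answer: {2}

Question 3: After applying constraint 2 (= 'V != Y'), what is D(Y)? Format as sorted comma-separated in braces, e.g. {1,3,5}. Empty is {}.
Constraint 1 (U != V) on D(U)={2,4,5} D(V)={1,2,3,4,5}: no change
Constraint 2 (V != Y) on D(V)={1,2,3,4,5} D(Y)={2,4,5}: no change
So after constraint 2: D(Y) = {2,4,5}

Answer: {2,4,5}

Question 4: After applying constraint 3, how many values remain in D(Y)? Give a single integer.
Constraint 1 (U != V) on D(U)={2,4,5} D(V)={1,2,3,4,5}: no change
Constraint 2 (V != Y) on D(V)={1,2,3,4,5} D(Y)={2,4,5}: no change
Constraint 3 (Y + U = V) on D(Y)={2,4,5} D(U)={2,4,5} D(V)={1,2,3,4,5}: Y {2,4,5}->{2}; U {2,4,5}->{2}; V {1,2,3,4,5}->{4}
So after constraint 3: D(Y)={2}, size = 1

Answer: 1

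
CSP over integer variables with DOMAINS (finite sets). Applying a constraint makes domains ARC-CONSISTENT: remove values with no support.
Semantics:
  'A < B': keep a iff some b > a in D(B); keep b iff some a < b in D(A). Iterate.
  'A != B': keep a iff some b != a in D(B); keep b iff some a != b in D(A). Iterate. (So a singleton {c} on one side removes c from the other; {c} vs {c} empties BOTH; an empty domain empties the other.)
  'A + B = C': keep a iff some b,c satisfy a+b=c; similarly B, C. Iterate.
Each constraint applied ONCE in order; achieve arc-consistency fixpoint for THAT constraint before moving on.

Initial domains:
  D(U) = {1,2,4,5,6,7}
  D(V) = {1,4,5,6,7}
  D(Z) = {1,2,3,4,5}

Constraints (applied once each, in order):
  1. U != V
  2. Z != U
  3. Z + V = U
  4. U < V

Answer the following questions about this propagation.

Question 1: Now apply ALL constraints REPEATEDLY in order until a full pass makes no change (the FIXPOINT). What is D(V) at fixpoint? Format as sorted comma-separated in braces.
Answer: {}

Derivation:
pass 0 (initial): D(V)={1,4,5,6,7}
pass 1: U {1,2,4,5,6,7}->{2,4,5}; V {1,4,5,6,7}->{4,5,6}
pass 2: U {2,4,5}->{}; V {4,5,6}->{}; Z {1,2,3,4,5}->{1}
pass 3: Z {1}->{}
pass 4: no change
Fixpoint after 4 passes: D(V) = {}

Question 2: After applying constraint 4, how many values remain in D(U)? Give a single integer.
Constraint 1 (U != V) on D(U)={1,2,4,5,6,7} D(V)={1,4,5,6,7}: no change
Constraint 2 (Z != U) on D(Z)={1,2,3,4,5} D(U)={1,2,4,5,6,7}: no change
Constraint 3 (Z + V = U) on D(Z)={1,2,3,4,5} D(V)={1,4,5,6,7} D(U)={1,2,4,5,6,7}: V {1,4,5,6,7}->{1,4,5,6}; U {1,2,4,5,6,7}->{2,4,5,6,7}
Constraint 4 (U < V) on D(U)={2,4,5,6,7} D(V)={1,4,5,6}: U {2,4,5,6,7}->{2,4,5}; V {1,4,5,6}->{4,5,6}
So after constraint 4: D(U)={2,4,5}, size = 3

Answer: 3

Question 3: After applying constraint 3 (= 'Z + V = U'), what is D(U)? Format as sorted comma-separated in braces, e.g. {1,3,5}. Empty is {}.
Constraint 1 (U != V) on D(U)={1,2,4,5,6,7} D(V)={1,4,5,6,7}: no change
Constraint 2 (Z != U) on D(Z)={1,2,3,4,5} D(U)={1,2,4,5,6,7}: no change
Constraint 3 (Z + V = U) on D(Z)={1,2,3,4,5} D(V)={1,4,5,6,7} D(U)={1,2,4,5,6,7}: V {1,4,5,6,7}->{1,4,5,6}; U {1,2,4,5,6,7}->{2,4,5,6,7}
So after constraint 3: D(U) = {2,4,5,6,7}

Answer: {2,4,5,6,7}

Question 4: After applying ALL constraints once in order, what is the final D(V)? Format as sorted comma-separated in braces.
Constraint 1 (U != V) on D(U)={1,2,4,5,6,7} D(V)={1,4,5,6,7}: no change
Constraint 2 (Z != U) on D(Z)={1,2,3,4,5} D(U)={1,2,4,5,6,7}: no change
Constraint 3 (Z + V = U) on D(Z)={1,2,3,4,5} D(V)={1,4,5,6,7} D(U)={1,2,4,5,6,7}: V {1,4,5,6,7}->{1,4,5,6}; U {1,2,4,5,6,7}->{2,4,5,6,7}
Constraint 4 (U < V) on D(U)={2,4,5,6,7} D(V)={1,4,5,6}: U {2,4,5,6,7}->{2,4,5}; V {1,4,5,6}->{4,5,6}
So after all 4 constraints: D(V) = {4,5,6}

Answer: {4,5,6}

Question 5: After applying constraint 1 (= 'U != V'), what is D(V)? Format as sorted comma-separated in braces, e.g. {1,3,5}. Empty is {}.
Constraint 1 (U != V) on D(U)={1,2,4,5,6,7} D(V)={1,4,5,6,7}: no change
So after constraint 1: D(V) = {1,4,5,6,7}

Answer: {1,4,5,6,7}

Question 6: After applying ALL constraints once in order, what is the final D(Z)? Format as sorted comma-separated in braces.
Answer: {1,2,3,4,5}

Derivation:
Constraint 1 (U != V) on D(U)={1,2,4,5,6,7} D(V)={1,4,5,6,7}: no change
Constraint 2 (Z != U) on D(Z)={1,2,3,4,5} D(U)={1,2,4,5,6,7}: no change
Constraint 3 (Z + V = U) on D(Z)={1,2,3,4,5} D(V)={1,4,5,6,7} D(U)={1,2,4,5,6,7}: V {1,4,5,6,7}->{1,4,5,6}; U {1,2,4,5,6,7}->{2,4,5,6,7}
Constraint 4 (U < V) on D(U)={2,4,5,6,7} D(V)={1,4,5,6}: U {2,4,5,6,7}->{2,4,5}; V {1,4,5,6}->{4,5,6}
So after all 4 constraints: D(Z) = {1,2,3,4,5}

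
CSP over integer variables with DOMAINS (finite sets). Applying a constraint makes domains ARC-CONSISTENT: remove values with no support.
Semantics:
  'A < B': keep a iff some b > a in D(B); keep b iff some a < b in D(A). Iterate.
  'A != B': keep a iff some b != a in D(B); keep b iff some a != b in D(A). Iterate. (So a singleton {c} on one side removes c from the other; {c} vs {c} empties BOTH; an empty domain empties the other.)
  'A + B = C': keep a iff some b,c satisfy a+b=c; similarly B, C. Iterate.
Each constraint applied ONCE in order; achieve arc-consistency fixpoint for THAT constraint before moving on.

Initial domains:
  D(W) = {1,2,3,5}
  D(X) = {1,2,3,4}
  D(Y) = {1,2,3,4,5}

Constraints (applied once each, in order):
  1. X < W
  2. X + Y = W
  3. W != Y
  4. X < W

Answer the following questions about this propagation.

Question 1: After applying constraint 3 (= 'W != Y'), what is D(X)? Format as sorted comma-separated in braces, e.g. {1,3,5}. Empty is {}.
Constraint 1 (X < W) on D(X)={1,2,3,4} D(W)={1,2,3,5}: W {1,2,3,5}->{2,3,5}
Constraint 2 (X + Y = W) on D(X)={1,2,3,4} D(Y)={1,2,3,4,5} D(W)={2,3,5}: Y {1,2,3,4,5}->{1,2,3,4}
Constraint 3 (W != Y) on D(W)={2,3,5} D(Y)={1,2,3,4}: no change
So after constraint 3: D(X) = {1,2,3,4}

Answer: {1,2,3,4}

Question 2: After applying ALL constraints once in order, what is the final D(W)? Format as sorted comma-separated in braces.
Answer: {2,3,5}

Derivation:
Constraint 1 (X < W) on D(X)={1,2,3,4} D(W)={1,2,3,5}: W {1,2,3,5}->{2,3,5}
Constraint 2 (X + Y = W) on D(X)={1,2,3,4} D(Y)={1,2,3,4,5} D(W)={2,3,5}: Y {1,2,3,4,5}->{1,2,3,4}
Constraint 3 (W != Y) on D(W)={2,3,5} D(Y)={1,2,3,4}: no change
Constraint 4 (X < W) on D(X)={1,2,3,4} D(W)={2,3,5}: no change
So after all 4 constraints: D(W) = {2,3,5}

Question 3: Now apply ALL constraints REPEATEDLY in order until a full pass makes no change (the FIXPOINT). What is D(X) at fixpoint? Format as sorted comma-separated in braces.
Answer: {1,2,3,4}

Derivation:
pass 0 (initial): D(X)={1,2,3,4}
pass 1: W {1,2,3,5}->{2,3,5}; Y {1,2,3,4,5}->{1,2,3,4}
pass 2: no change
Fixpoint after 2 passes: D(X) = {1,2,3,4}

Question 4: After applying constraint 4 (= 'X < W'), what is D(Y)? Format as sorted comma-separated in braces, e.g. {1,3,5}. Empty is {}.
Constraint 1 (X < W) on D(X)={1,2,3,4} D(W)={1,2,3,5}: W {1,2,3,5}->{2,3,5}
Constraint 2 (X + Y = W) on D(X)={1,2,3,4} D(Y)={1,2,3,4,5} D(W)={2,3,5}: Y {1,2,3,4,5}->{1,2,3,4}
Constraint 3 (W != Y) on D(W)={2,3,5} D(Y)={1,2,3,4}: no change
Constraint 4 (X < W) on D(X)={1,2,3,4} D(W)={2,3,5}: no change
So after constraint 4: D(Y) = {1,2,3,4}

Answer: {1,2,3,4}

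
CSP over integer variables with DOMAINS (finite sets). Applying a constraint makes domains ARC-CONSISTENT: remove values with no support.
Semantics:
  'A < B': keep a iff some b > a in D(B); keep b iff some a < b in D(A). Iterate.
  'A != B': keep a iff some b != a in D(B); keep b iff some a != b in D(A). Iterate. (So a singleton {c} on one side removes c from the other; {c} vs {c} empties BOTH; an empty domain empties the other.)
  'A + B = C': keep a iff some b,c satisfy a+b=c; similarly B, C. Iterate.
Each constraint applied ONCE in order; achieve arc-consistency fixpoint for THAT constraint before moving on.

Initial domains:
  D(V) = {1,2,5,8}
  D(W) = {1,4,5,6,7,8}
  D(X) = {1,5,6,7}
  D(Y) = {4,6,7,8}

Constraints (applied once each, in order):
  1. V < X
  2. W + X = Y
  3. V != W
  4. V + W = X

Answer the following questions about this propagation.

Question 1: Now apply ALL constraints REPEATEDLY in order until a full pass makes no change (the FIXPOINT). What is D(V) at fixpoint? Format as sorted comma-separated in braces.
pass 0 (initial): D(V)={1,2,5,8}
pass 1: V {1,2,5,8}->{5}; W {1,4,5,6,7,8}->{1}; X {1,5,6,7}->{6}; Y {4,6,7,8}->{6,7,8}
pass 2: Y {6,7,8}->{7}
pass 3: no change
Fixpoint after 3 passes: D(V) = {5}

Answer: {5}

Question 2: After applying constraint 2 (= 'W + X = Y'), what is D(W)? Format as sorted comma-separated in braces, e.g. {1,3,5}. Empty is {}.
Answer: {1}

Derivation:
Constraint 1 (V < X) on D(V)={1,2,5,8} D(X)={1,5,6,7}: V {1,2,5,8}->{1,2,5}; X {1,5,6,7}->{5,6,7}
Constraint 2 (W + X = Y) on D(W)={1,4,5,6,7,8} D(X)={5,6,7} D(Y)={4,6,7,8}: W {1,4,5,6,7,8}->{1}; Y {4,6,7,8}->{6,7,8}
So after constraint 2: D(W) = {1}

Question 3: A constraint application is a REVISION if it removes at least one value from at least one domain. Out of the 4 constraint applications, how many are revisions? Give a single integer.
Constraint 1 (V < X) on D(V)={1,2,5,8} D(X)={1,5,6,7}: V {1,2,5,8}->{1,2,5}; X {1,5,6,7}->{5,6,7} => REVISION
Constraint 2 (W + X = Y) on D(W)={1,4,5,6,7,8} D(X)={5,6,7} D(Y)={4,6,7,8}: W {1,4,5,6,7,8}->{1}; Y {4,6,7,8}->{6,7,8} => REVISION
Constraint 3 (V != W) on D(V)={1,2,5} D(W)={1}: V {1,2,5}->{2,5} => REVISION
Constraint 4 (V + W = X) on D(V)={2,5} D(W)={1} D(X)={5,6,7}: V {2,5}->{5}; X {5,6,7}->{6} => REVISION
Total revisions = 4

Answer: 4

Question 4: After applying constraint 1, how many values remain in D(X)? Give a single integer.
Constraint 1 (V < X) on D(V)={1,2,5,8} D(X)={1,5,6,7}: V {1,2,5,8}->{1,2,5}; X {1,5,6,7}->{5,6,7}
So after constraint 1: D(X)={5,6,7}, size = 3

Answer: 3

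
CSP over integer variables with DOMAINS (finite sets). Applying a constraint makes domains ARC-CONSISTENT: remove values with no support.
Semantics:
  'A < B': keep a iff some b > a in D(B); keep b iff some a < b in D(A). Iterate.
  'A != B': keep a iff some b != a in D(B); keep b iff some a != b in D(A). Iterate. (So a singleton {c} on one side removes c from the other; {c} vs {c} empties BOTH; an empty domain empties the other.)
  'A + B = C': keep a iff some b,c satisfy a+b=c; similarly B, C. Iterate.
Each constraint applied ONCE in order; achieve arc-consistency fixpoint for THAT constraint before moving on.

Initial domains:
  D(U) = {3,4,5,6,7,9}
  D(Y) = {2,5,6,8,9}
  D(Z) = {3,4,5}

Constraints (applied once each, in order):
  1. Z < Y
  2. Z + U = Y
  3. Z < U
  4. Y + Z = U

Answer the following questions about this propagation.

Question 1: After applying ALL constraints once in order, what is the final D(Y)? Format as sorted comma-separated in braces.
Constraint 1 (Z < Y) on D(Z)={3,4,5} D(Y)={2,5,6,8,9}: Y {2,5,6,8,9}->{5,6,8,9}
Constraint 2 (Z + U = Y) on D(Z)={3,4,5} D(U)={3,4,5,6,7,9} D(Y)={5,6,8,9}: U {3,4,5,6,7,9}->{3,4,5,6}; Y {5,6,8,9}->{6,8,9}
Constraint 3 (Z < U) on D(Z)={3,4,5} D(U)={3,4,5,6}: U {3,4,5,6}->{4,5,6}
Constraint 4 (Y + Z = U) on D(Y)={6,8,9} D(Z)={3,4,5} D(U)={4,5,6}: Y {6,8,9}->{}; Z {3,4,5}->{}; U {4,5,6}->{}
So after all 4 constraints: D(Y) = {}

Answer: {}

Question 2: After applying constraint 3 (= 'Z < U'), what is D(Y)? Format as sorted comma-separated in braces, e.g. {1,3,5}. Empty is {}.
Constraint 1 (Z < Y) on D(Z)={3,4,5} D(Y)={2,5,6,8,9}: Y {2,5,6,8,9}->{5,6,8,9}
Constraint 2 (Z + U = Y) on D(Z)={3,4,5} D(U)={3,4,5,6,7,9} D(Y)={5,6,8,9}: U {3,4,5,6,7,9}->{3,4,5,6}; Y {5,6,8,9}->{6,8,9}
Constraint 3 (Z < U) on D(Z)={3,4,5} D(U)={3,4,5,6}: U {3,4,5,6}->{4,5,6}
So after constraint 3: D(Y) = {6,8,9}

Answer: {6,8,9}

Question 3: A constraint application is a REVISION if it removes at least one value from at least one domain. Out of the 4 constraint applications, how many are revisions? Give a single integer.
Constraint 1 (Z < Y) on D(Z)={3,4,5} D(Y)={2,5,6,8,9}: Y {2,5,6,8,9}->{5,6,8,9} => REVISION
Constraint 2 (Z + U = Y) on D(Z)={3,4,5} D(U)={3,4,5,6,7,9} D(Y)={5,6,8,9}: U {3,4,5,6,7,9}->{3,4,5,6}; Y {5,6,8,9}->{6,8,9} => REVISION
Constraint 3 (Z < U) on D(Z)={3,4,5} D(U)={3,4,5,6}: U {3,4,5,6}->{4,5,6} => REVISION
Constraint 4 (Y + Z = U) on D(Y)={6,8,9} D(Z)={3,4,5} D(U)={4,5,6}: Y {6,8,9}->{}; Z {3,4,5}->{}; U {4,5,6}->{} => REVISION
Total revisions = 4

Answer: 4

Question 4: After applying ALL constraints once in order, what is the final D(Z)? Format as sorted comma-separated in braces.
Constraint 1 (Z < Y) on D(Z)={3,4,5} D(Y)={2,5,6,8,9}: Y {2,5,6,8,9}->{5,6,8,9}
Constraint 2 (Z + U = Y) on D(Z)={3,4,5} D(U)={3,4,5,6,7,9} D(Y)={5,6,8,9}: U {3,4,5,6,7,9}->{3,4,5,6}; Y {5,6,8,9}->{6,8,9}
Constraint 3 (Z < U) on D(Z)={3,4,5} D(U)={3,4,5,6}: U {3,4,5,6}->{4,5,6}
Constraint 4 (Y + Z = U) on D(Y)={6,8,9} D(Z)={3,4,5} D(U)={4,5,6}: Y {6,8,9}->{}; Z {3,4,5}->{}; U {4,5,6}->{}
So after all 4 constraints: D(Z) = {}

Answer: {}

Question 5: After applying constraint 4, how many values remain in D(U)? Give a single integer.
Answer: 0

Derivation:
Constraint 1 (Z < Y) on D(Z)={3,4,5} D(Y)={2,5,6,8,9}: Y {2,5,6,8,9}->{5,6,8,9}
Constraint 2 (Z + U = Y) on D(Z)={3,4,5} D(U)={3,4,5,6,7,9} D(Y)={5,6,8,9}: U {3,4,5,6,7,9}->{3,4,5,6}; Y {5,6,8,9}->{6,8,9}
Constraint 3 (Z < U) on D(Z)={3,4,5} D(U)={3,4,5,6}: U {3,4,5,6}->{4,5,6}
Constraint 4 (Y + Z = U) on D(Y)={6,8,9} D(Z)={3,4,5} D(U)={4,5,6}: Y {6,8,9}->{}; Z {3,4,5}->{}; U {4,5,6}->{}
So after constraint 4: D(U)={}, size = 0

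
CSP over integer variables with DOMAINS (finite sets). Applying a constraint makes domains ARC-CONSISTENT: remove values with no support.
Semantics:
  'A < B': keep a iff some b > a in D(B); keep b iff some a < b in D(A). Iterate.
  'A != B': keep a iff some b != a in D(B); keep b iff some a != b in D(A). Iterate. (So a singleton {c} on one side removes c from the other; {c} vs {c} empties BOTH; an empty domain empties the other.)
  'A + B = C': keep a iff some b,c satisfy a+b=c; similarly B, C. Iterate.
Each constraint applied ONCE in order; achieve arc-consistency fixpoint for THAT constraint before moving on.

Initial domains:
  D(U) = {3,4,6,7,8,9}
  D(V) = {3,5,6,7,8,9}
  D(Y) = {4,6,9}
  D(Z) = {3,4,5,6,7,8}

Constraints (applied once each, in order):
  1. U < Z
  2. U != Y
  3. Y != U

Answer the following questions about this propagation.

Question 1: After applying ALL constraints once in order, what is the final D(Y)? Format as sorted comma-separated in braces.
Constraint 1 (U < Z) on D(U)={3,4,6,7,8,9} D(Z)={3,4,5,6,7,8}: U {3,4,6,7,8,9}->{3,4,6,7}; Z {3,4,5,6,7,8}->{4,5,6,7,8}
Constraint 2 (U != Y) on D(U)={3,4,6,7} D(Y)={4,6,9}: no change
Constraint 3 (Y != U) on D(Y)={4,6,9} D(U)={3,4,6,7}: no change
So after all 3 constraints: D(Y) = {4,6,9}

Answer: {4,6,9}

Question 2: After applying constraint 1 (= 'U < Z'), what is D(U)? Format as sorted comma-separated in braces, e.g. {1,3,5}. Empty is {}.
Answer: {3,4,6,7}

Derivation:
Constraint 1 (U < Z) on D(U)={3,4,6,7,8,9} D(Z)={3,4,5,6,7,8}: U {3,4,6,7,8,9}->{3,4,6,7}; Z {3,4,5,6,7,8}->{4,5,6,7,8}
So after constraint 1: D(U) = {3,4,6,7}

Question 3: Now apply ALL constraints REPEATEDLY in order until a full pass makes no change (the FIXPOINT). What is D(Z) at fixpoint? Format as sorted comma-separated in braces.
Answer: {4,5,6,7,8}

Derivation:
pass 0 (initial): D(Z)={3,4,5,6,7,8}
pass 1: U {3,4,6,7,8,9}->{3,4,6,7}; Z {3,4,5,6,7,8}->{4,5,6,7,8}
pass 2: no change
Fixpoint after 2 passes: D(Z) = {4,5,6,7,8}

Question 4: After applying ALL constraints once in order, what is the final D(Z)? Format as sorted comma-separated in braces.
Constraint 1 (U < Z) on D(U)={3,4,6,7,8,9} D(Z)={3,4,5,6,7,8}: U {3,4,6,7,8,9}->{3,4,6,7}; Z {3,4,5,6,7,8}->{4,5,6,7,8}
Constraint 2 (U != Y) on D(U)={3,4,6,7} D(Y)={4,6,9}: no change
Constraint 3 (Y != U) on D(Y)={4,6,9} D(U)={3,4,6,7}: no change
So after all 3 constraints: D(Z) = {4,5,6,7,8}

Answer: {4,5,6,7,8}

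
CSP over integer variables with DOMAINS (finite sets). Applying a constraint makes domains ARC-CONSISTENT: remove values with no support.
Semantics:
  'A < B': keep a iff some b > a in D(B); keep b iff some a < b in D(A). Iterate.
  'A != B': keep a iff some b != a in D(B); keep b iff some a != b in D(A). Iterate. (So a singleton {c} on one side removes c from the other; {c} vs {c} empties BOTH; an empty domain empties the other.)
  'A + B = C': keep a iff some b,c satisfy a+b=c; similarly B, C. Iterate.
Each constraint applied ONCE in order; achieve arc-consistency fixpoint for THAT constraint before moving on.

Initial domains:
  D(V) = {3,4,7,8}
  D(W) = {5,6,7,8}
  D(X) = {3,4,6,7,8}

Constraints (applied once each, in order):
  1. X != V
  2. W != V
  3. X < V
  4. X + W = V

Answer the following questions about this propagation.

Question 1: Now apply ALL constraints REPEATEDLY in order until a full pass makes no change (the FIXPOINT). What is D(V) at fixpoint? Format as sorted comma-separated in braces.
Answer: {8}

Derivation:
pass 0 (initial): D(V)={3,4,7,8}
pass 1: V {3,4,7,8}->{8}; W {5,6,7,8}->{5}; X {3,4,6,7,8}->{3}
pass 2: no change
Fixpoint after 2 passes: D(V) = {8}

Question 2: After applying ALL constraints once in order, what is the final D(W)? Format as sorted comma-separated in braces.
Answer: {5}

Derivation:
Constraint 1 (X != V) on D(X)={3,4,6,7,8} D(V)={3,4,7,8}: no change
Constraint 2 (W != V) on D(W)={5,6,7,8} D(V)={3,4,7,8}: no change
Constraint 3 (X < V) on D(X)={3,4,6,7,8} D(V)={3,4,7,8}: X {3,4,6,7,8}->{3,4,6,7}; V {3,4,7,8}->{4,7,8}
Constraint 4 (X + W = V) on D(X)={3,4,6,7} D(W)={5,6,7,8} D(V)={4,7,8}: X {3,4,6,7}->{3}; W {5,6,7,8}->{5}; V {4,7,8}->{8}
So after all 4 constraints: D(W) = {5}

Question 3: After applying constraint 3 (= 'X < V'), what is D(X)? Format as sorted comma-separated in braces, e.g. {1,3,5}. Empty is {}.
Constraint 1 (X != V) on D(X)={3,4,6,7,8} D(V)={3,4,7,8}: no change
Constraint 2 (W != V) on D(W)={5,6,7,8} D(V)={3,4,7,8}: no change
Constraint 3 (X < V) on D(X)={3,4,6,7,8} D(V)={3,4,7,8}: X {3,4,6,7,8}->{3,4,6,7}; V {3,4,7,8}->{4,7,8}
So after constraint 3: D(X) = {3,4,6,7}

Answer: {3,4,6,7}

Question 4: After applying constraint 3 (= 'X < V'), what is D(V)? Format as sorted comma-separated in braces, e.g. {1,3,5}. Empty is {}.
Constraint 1 (X != V) on D(X)={3,4,6,7,8} D(V)={3,4,7,8}: no change
Constraint 2 (W != V) on D(W)={5,6,7,8} D(V)={3,4,7,8}: no change
Constraint 3 (X < V) on D(X)={3,4,6,7,8} D(V)={3,4,7,8}: X {3,4,6,7,8}->{3,4,6,7}; V {3,4,7,8}->{4,7,8}
So after constraint 3: D(V) = {4,7,8}

Answer: {4,7,8}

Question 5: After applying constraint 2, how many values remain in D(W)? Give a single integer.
Constraint 1 (X != V) on D(X)={3,4,6,7,8} D(V)={3,4,7,8}: no change
Constraint 2 (W != V) on D(W)={5,6,7,8} D(V)={3,4,7,8}: no change
So after constraint 2: D(W)={5,6,7,8}, size = 4

Answer: 4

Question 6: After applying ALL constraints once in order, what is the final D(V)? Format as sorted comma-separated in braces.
Answer: {8}

Derivation:
Constraint 1 (X != V) on D(X)={3,4,6,7,8} D(V)={3,4,7,8}: no change
Constraint 2 (W != V) on D(W)={5,6,7,8} D(V)={3,4,7,8}: no change
Constraint 3 (X < V) on D(X)={3,4,6,7,8} D(V)={3,4,7,8}: X {3,4,6,7,8}->{3,4,6,7}; V {3,4,7,8}->{4,7,8}
Constraint 4 (X + W = V) on D(X)={3,4,6,7} D(W)={5,6,7,8} D(V)={4,7,8}: X {3,4,6,7}->{3}; W {5,6,7,8}->{5}; V {4,7,8}->{8}
So after all 4 constraints: D(V) = {8}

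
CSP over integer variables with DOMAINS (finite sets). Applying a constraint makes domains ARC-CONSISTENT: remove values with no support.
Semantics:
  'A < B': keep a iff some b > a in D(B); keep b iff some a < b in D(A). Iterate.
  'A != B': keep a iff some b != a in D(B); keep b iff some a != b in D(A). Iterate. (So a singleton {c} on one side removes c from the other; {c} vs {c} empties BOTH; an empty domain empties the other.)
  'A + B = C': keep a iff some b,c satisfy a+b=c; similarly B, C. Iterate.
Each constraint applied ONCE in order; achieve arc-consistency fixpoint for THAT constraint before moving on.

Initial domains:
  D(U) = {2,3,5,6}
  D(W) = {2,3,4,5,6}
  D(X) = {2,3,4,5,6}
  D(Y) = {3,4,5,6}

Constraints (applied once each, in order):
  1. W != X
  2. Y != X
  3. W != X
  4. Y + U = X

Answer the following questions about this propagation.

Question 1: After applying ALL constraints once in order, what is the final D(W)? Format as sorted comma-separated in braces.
Answer: {2,3,4,5,6}

Derivation:
Constraint 1 (W != X) on D(W)={2,3,4,5,6} D(X)={2,3,4,5,6}: no change
Constraint 2 (Y != X) on D(Y)={3,4,5,6} D(X)={2,3,4,5,6}: no change
Constraint 3 (W != X) on D(W)={2,3,4,5,6} D(X)={2,3,4,5,6}: no change
Constraint 4 (Y + U = X) on D(Y)={3,4,5,6} D(U)={2,3,5,6} D(X)={2,3,4,5,6}: Y {3,4,5,6}->{3,4}; U {2,3,5,6}->{2,3}; X {2,3,4,5,6}->{5,6}
So after all 4 constraints: D(W) = {2,3,4,5,6}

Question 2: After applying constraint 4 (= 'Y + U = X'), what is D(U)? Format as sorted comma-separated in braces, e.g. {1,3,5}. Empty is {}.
Constraint 1 (W != X) on D(W)={2,3,4,5,6} D(X)={2,3,4,5,6}: no change
Constraint 2 (Y != X) on D(Y)={3,4,5,6} D(X)={2,3,4,5,6}: no change
Constraint 3 (W != X) on D(W)={2,3,4,5,6} D(X)={2,3,4,5,6}: no change
Constraint 4 (Y + U = X) on D(Y)={3,4,5,6} D(U)={2,3,5,6} D(X)={2,3,4,5,6}: Y {3,4,5,6}->{3,4}; U {2,3,5,6}->{2,3}; X {2,3,4,5,6}->{5,6}
So after constraint 4: D(U) = {2,3}

Answer: {2,3}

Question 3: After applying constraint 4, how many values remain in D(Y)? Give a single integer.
Answer: 2

Derivation:
Constraint 1 (W != X) on D(W)={2,3,4,5,6} D(X)={2,3,4,5,6}: no change
Constraint 2 (Y != X) on D(Y)={3,4,5,6} D(X)={2,3,4,5,6}: no change
Constraint 3 (W != X) on D(W)={2,3,4,5,6} D(X)={2,3,4,5,6}: no change
Constraint 4 (Y + U = X) on D(Y)={3,4,5,6} D(U)={2,3,5,6} D(X)={2,3,4,5,6}: Y {3,4,5,6}->{3,4}; U {2,3,5,6}->{2,3}; X {2,3,4,5,6}->{5,6}
So after constraint 4: D(Y)={3,4}, size = 2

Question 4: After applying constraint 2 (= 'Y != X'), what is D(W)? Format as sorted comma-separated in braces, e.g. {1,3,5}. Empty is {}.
Answer: {2,3,4,5,6}

Derivation:
Constraint 1 (W != X) on D(W)={2,3,4,5,6} D(X)={2,3,4,5,6}: no change
Constraint 2 (Y != X) on D(Y)={3,4,5,6} D(X)={2,3,4,5,6}: no change
So after constraint 2: D(W) = {2,3,4,5,6}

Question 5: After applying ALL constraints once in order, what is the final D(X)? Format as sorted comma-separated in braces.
Answer: {5,6}

Derivation:
Constraint 1 (W != X) on D(W)={2,3,4,5,6} D(X)={2,3,4,5,6}: no change
Constraint 2 (Y != X) on D(Y)={3,4,5,6} D(X)={2,3,4,5,6}: no change
Constraint 3 (W != X) on D(W)={2,3,4,5,6} D(X)={2,3,4,5,6}: no change
Constraint 4 (Y + U = X) on D(Y)={3,4,5,6} D(U)={2,3,5,6} D(X)={2,3,4,5,6}: Y {3,4,5,6}->{3,4}; U {2,3,5,6}->{2,3}; X {2,3,4,5,6}->{5,6}
So after all 4 constraints: D(X) = {5,6}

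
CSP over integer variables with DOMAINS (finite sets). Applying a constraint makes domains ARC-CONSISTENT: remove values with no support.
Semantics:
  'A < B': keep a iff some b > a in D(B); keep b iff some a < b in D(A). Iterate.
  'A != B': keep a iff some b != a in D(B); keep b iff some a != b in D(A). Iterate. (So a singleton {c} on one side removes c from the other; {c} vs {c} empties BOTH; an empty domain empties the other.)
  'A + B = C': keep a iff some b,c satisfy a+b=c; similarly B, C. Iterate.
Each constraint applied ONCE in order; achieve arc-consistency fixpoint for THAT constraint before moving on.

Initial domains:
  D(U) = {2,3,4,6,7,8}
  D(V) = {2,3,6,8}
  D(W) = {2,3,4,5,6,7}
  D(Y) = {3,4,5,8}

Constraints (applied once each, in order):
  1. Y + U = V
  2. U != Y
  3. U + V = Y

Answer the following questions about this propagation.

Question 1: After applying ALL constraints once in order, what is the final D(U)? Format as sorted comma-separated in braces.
Answer: {}

Derivation:
Constraint 1 (Y + U = V) on D(Y)={3,4,5,8} D(U)={2,3,4,6,7,8} D(V)={2,3,6,8}: Y {3,4,5,8}->{3,4,5}; U {2,3,4,6,7,8}->{2,3,4}; V {2,3,6,8}->{6,8}
Constraint 2 (U != Y) on D(U)={2,3,4} D(Y)={3,4,5}: no change
Constraint 3 (U + V = Y) on D(U)={2,3,4} D(V)={6,8} D(Y)={3,4,5}: U {2,3,4}->{}; V {6,8}->{}; Y {3,4,5}->{}
So after all 3 constraints: D(U) = {}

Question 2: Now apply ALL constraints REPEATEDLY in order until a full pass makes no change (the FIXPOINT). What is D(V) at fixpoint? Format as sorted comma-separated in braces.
Answer: {}

Derivation:
pass 0 (initial): D(V)={2,3,6,8}
pass 1: U {2,3,4,6,7,8}->{}; V {2,3,6,8}->{}; Y {3,4,5,8}->{}
pass 2: no change
Fixpoint after 2 passes: D(V) = {}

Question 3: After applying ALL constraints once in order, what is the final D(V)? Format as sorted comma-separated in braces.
Answer: {}

Derivation:
Constraint 1 (Y + U = V) on D(Y)={3,4,5,8} D(U)={2,3,4,6,7,8} D(V)={2,3,6,8}: Y {3,4,5,8}->{3,4,5}; U {2,3,4,6,7,8}->{2,3,4}; V {2,3,6,8}->{6,8}
Constraint 2 (U != Y) on D(U)={2,3,4} D(Y)={3,4,5}: no change
Constraint 3 (U + V = Y) on D(U)={2,3,4} D(V)={6,8} D(Y)={3,4,5}: U {2,3,4}->{}; V {6,8}->{}; Y {3,4,5}->{}
So after all 3 constraints: D(V) = {}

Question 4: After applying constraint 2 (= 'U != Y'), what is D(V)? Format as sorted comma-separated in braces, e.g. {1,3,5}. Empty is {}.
Answer: {6,8}

Derivation:
Constraint 1 (Y + U = V) on D(Y)={3,4,5,8} D(U)={2,3,4,6,7,8} D(V)={2,3,6,8}: Y {3,4,5,8}->{3,4,5}; U {2,3,4,6,7,8}->{2,3,4}; V {2,3,6,8}->{6,8}
Constraint 2 (U != Y) on D(U)={2,3,4} D(Y)={3,4,5}: no change
So after constraint 2: D(V) = {6,8}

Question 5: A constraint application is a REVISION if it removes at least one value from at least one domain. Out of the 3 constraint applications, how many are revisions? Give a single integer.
Answer: 2

Derivation:
Constraint 1 (Y + U = V) on D(Y)={3,4,5,8} D(U)={2,3,4,6,7,8} D(V)={2,3,6,8}: Y {3,4,5,8}->{3,4,5}; U {2,3,4,6,7,8}->{2,3,4}; V {2,3,6,8}->{6,8} => REVISION
Constraint 2 (U != Y) on D(U)={2,3,4} D(Y)={3,4,5}: no change => not a revision
Constraint 3 (U + V = Y) on D(U)={2,3,4} D(V)={6,8} D(Y)={3,4,5}: U {2,3,4}->{}; V {6,8}->{}; Y {3,4,5}->{} => REVISION
Total revisions = 2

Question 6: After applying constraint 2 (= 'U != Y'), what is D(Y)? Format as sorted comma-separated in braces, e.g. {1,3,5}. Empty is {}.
Answer: {3,4,5}

Derivation:
Constraint 1 (Y + U = V) on D(Y)={3,4,5,8} D(U)={2,3,4,6,7,8} D(V)={2,3,6,8}: Y {3,4,5,8}->{3,4,5}; U {2,3,4,6,7,8}->{2,3,4}; V {2,3,6,8}->{6,8}
Constraint 2 (U != Y) on D(U)={2,3,4} D(Y)={3,4,5}: no change
So after constraint 2: D(Y) = {3,4,5}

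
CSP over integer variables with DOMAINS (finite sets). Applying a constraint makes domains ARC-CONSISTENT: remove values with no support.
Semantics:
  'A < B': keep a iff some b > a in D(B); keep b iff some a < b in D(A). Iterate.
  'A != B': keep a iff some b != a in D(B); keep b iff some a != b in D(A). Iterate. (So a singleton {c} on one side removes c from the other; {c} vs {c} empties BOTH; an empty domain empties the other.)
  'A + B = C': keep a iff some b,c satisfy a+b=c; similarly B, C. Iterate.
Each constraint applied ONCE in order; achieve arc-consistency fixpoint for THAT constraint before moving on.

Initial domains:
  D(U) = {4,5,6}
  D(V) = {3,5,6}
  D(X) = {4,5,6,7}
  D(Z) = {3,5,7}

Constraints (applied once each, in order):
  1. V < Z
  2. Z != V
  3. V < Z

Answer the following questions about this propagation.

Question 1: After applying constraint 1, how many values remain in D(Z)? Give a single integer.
Answer: 2

Derivation:
Constraint 1 (V < Z) on D(V)={3,5,6} D(Z)={3,5,7}: Z {3,5,7}->{5,7}
So after constraint 1: D(Z)={5,7}, size = 2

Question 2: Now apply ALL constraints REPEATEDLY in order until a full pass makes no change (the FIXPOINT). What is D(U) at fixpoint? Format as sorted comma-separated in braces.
pass 0 (initial): D(U)={4,5,6}
pass 1: Z {3,5,7}->{5,7}
pass 2: no change
Fixpoint after 2 passes: D(U) = {4,5,6}

Answer: {4,5,6}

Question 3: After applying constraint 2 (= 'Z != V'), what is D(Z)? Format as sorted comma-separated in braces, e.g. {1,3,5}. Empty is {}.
Answer: {5,7}

Derivation:
Constraint 1 (V < Z) on D(V)={3,5,6} D(Z)={3,5,7}: Z {3,5,7}->{5,7}
Constraint 2 (Z != V) on D(Z)={5,7} D(V)={3,5,6}: no change
So after constraint 2: D(Z) = {5,7}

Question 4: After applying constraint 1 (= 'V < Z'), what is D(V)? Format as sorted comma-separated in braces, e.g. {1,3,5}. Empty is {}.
Constraint 1 (V < Z) on D(V)={3,5,6} D(Z)={3,5,7}: Z {3,5,7}->{5,7}
So after constraint 1: D(V) = {3,5,6}

Answer: {3,5,6}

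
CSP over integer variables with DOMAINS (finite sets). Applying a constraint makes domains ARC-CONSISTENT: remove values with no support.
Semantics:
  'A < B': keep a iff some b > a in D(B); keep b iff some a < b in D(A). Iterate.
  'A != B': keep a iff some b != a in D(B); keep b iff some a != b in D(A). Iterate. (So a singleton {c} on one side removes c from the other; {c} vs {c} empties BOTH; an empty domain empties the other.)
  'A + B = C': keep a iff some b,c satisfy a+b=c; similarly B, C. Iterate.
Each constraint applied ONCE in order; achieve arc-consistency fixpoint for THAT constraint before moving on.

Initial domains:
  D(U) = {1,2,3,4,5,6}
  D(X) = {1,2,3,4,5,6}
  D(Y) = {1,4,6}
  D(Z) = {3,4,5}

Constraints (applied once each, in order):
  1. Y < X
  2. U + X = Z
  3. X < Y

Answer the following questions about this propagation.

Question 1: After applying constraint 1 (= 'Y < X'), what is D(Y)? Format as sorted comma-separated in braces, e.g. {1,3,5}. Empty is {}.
Answer: {1,4}

Derivation:
Constraint 1 (Y < X) on D(Y)={1,4,6} D(X)={1,2,3,4,5,6}: Y {1,4,6}->{1,4}; X {1,2,3,4,5,6}->{2,3,4,5,6}
So after constraint 1: D(Y) = {1,4}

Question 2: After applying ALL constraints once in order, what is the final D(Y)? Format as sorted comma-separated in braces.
Constraint 1 (Y < X) on D(Y)={1,4,6} D(X)={1,2,3,4,5,6}: Y {1,4,6}->{1,4}; X {1,2,3,4,5,6}->{2,3,4,5,6}
Constraint 2 (U + X = Z) on D(U)={1,2,3,4,5,6} D(X)={2,3,4,5,6} D(Z)={3,4,5}: U {1,2,3,4,5,6}->{1,2,3}; X {2,3,4,5,6}->{2,3,4}
Constraint 3 (X < Y) on D(X)={2,3,4} D(Y)={1,4}: X {2,3,4}->{2,3}; Y {1,4}->{4}
So after all 3 constraints: D(Y) = {4}

Answer: {4}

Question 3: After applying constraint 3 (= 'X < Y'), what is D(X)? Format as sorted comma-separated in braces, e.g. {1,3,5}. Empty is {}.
Constraint 1 (Y < X) on D(Y)={1,4,6} D(X)={1,2,3,4,5,6}: Y {1,4,6}->{1,4}; X {1,2,3,4,5,6}->{2,3,4,5,6}
Constraint 2 (U + X = Z) on D(U)={1,2,3,4,5,6} D(X)={2,3,4,5,6} D(Z)={3,4,5}: U {1,2,3,4,5,6}->{1,2,3}; X {2,3,4,5,6}->{2,3,4}
Constraint 3 (X < Y) on D(X)={2,3,4} D(Y)={1,4}: X {2,3,4}->{2,3}; Y {1,4}->{4}
So after constraint 3: D(X) = {2,3}

Answer: {2,3}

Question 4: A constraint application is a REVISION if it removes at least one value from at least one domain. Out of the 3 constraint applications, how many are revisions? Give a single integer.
Constraint 1 (Y < X) on D(Y)={1,4,6} D(X)={1,2,3,4,5,6}: Y {1,4,6}->{1,4}; X {1,2,3,4,5,6}->{2,3,4,5,6} => REVISION
Constraint 2 (U + X = Z) on D(U)={1,2,3,4,5,6} D(X)={2,3,4,5,6} D(Z)={3,4,5}: U {1,2,3,4,5,6}->{1,2,3}; X {2,3,4,5,6}->{2,3,4} => REVISION
Constraint 3 (X < Y) on D(X)={2,3,4} D(Y)={1,4}: X {2,3,4}->{2,3}; Y {1,4}->{4} => REVISION
Total revisions = 3

Answer: 3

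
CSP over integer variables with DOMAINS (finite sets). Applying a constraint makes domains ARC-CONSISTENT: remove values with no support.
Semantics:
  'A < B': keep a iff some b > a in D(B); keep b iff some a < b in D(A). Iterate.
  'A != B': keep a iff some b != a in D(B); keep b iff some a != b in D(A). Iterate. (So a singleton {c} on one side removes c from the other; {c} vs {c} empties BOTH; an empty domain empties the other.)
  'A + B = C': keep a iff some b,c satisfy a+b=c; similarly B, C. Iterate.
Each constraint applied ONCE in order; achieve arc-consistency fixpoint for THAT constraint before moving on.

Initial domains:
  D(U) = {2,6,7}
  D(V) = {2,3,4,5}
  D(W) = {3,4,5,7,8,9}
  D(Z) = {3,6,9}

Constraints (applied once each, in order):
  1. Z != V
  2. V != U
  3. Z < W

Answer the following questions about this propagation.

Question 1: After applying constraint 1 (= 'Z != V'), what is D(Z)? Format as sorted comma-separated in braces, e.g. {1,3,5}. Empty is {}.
Constraint 1 (Z != V) on D(Z)={3,6,9} D(V)={2,3,4,5}: no change
So after constraint 1: D(Z) = {3,6,9}

Answer: {3,6,9}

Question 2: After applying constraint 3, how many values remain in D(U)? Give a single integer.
Constraint 1 (Z != V) on D(Z)={3,6,9} D(V)={2,3,4,5}: no change
Constraint 2 (V != U) on D(V)={2,3,4,5} D(U)={2,6,7}: no change
Constraint 3 (Z < W) on D(Z)={3,6,9} D(W)={3,4,5,7,8,9}: Z {3,6,9}->{3,6}; W {3,4,5,7,8,9}->{4,5,7,8,9}
So after constraint 3: D(U)={2,6,7}, size = 3

Answer: 3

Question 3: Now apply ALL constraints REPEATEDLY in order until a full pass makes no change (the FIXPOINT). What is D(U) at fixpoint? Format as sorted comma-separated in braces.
pass 0 (initial): D(U)={2,6,7}
pass 1: W {3,4,5,7,8,9}->{4,5,7,8,9}; Z {3,6,9}->{3,6}
pass 2: no change
Fixpoint after 2 passes: D(U) = {2,6,7}

Answer: {2,6,7}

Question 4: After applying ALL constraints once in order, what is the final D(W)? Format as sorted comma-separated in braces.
Answer: {4,5,7,8,9}

Derivation:
Constraint 1 (Z != V) on D(Z)={3,6,9} D(V)={2,3,4,5}: no change
Constraint 2 (V != U) on D(V)={2,3,4,5} D(U)={2,6,7}: no change
Constraint 3 (Z < W) on D(Z)={3,6,9} D(W)={3,4,5,7,8,9}: Z {3,6,9}->{3,6}; W {3,4,5,7,8,9}->{4,5,7,8,9}
So after all 3 constraints: D(W) = {4,5,7,8,9}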